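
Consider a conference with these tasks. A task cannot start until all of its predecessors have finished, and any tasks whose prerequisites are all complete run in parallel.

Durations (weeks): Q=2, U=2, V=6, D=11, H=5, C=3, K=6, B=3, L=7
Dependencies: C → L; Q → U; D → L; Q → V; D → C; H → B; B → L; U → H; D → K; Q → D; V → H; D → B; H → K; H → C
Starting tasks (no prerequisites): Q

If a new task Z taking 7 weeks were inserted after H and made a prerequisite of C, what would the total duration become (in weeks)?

30

Originally the project takes 23 weeks.
With Z inserted, C now waits for max(H, D, Z).
New critical path: Q→V→H→Z→C→L = 2+6+5+7+3+7 = 30 ⇒ 30 weeks.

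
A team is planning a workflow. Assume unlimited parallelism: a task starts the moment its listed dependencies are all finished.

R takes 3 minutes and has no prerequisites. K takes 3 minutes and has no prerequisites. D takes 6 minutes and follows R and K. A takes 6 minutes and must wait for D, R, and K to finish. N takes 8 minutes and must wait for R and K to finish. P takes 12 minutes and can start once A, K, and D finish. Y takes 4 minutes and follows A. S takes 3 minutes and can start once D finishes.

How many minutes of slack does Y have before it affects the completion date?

8

Critical path: R→D→A→P = 3+6+6+12 = 27, so the finish is 27 minutes.
Longest path through Y: 19 minutes (earliest finish 19, latest finish 27).
Slack of Y = 23 − 15 = 8 minutes.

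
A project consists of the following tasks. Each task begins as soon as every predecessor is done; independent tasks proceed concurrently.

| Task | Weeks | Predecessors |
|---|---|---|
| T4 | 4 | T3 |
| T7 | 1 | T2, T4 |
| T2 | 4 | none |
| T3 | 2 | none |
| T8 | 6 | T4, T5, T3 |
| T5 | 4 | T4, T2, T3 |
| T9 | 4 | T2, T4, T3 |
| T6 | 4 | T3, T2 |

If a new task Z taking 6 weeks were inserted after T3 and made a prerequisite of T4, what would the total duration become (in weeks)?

22

Originally the job takes 16 weeks.
With Z inserted, T4 now waits for max(T3, Z).
New critical path: T3→Z→T4→T5→T8 = 2+6+4+4+6 = 22 ⇒ 22 weeks.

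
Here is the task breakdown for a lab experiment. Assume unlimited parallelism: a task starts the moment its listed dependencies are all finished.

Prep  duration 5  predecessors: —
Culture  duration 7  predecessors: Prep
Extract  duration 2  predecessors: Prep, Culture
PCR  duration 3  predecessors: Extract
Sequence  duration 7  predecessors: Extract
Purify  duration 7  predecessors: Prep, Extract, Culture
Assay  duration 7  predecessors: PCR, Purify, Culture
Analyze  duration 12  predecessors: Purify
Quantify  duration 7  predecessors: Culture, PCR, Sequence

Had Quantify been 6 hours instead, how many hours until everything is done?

As given, the longest chain is Prep→Culture→Extract→Purify→Analyze = 5+7+2+7+12 = 33, so the finish is 33 hours.
The longest path through Quantify is only 28 hours, so Quantify has float 5.
That remains the longest chain; total 33 hours.

33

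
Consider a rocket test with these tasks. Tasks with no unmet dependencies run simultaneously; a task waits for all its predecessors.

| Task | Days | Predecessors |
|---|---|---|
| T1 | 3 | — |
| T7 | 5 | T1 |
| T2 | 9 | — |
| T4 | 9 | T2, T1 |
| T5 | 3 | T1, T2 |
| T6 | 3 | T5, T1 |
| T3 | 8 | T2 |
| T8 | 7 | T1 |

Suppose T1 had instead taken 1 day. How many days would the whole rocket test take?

Actual critical path: T2→T4 = 9+9 = 18 ⇒ 18 days.
T1 is off the critical path — its longest chain is 12 days, giving 6 of slack.
That remains the longest chain; total 18 days.

18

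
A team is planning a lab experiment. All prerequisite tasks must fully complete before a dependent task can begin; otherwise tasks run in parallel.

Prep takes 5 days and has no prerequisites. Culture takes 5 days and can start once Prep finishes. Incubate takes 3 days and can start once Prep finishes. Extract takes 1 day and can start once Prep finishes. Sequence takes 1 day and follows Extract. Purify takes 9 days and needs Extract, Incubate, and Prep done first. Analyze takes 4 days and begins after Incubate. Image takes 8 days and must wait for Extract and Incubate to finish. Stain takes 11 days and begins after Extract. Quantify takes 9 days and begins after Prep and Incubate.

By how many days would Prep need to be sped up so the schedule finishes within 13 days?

4

Current finish: 17 days; target: 13.
Prep is on every critical path, so each day cut from Prep cuts the finish by one (this holds down to a finish of 13).
Need 17 − 13 = 4 days off Prep → Prep becomes 1 day, finish becomes 13.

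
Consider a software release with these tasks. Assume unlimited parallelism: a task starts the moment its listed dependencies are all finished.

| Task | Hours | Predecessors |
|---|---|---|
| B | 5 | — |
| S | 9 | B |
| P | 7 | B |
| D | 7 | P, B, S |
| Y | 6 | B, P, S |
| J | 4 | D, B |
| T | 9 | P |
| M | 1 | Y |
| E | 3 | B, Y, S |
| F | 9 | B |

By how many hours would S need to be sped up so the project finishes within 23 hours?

2

Current finish: 25 hours; target: 23.
S is on every critical path, so each hour cut from S cuts the finish by one (this holds down to a finish of 23).
Need 25 − 23 = 2 hours off S → S becomes 7 hours, finish becomes 23.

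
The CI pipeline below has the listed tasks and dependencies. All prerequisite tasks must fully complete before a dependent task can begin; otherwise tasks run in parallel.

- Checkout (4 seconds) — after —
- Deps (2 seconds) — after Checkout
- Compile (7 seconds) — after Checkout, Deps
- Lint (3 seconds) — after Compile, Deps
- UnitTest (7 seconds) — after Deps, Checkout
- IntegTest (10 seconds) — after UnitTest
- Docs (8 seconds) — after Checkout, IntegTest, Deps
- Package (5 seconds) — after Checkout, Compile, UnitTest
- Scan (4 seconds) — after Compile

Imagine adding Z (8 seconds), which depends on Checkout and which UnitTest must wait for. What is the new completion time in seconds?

Originally the job takes 31 seconds.
With Z inserted, UnitTest now waits for max(Deps, Checkout, Z).
New critical path: Checkout→Z→UnitTest→IntegTest→Docs = 4+8+7+10+8 = 37 ⇒ 37 seconds.

37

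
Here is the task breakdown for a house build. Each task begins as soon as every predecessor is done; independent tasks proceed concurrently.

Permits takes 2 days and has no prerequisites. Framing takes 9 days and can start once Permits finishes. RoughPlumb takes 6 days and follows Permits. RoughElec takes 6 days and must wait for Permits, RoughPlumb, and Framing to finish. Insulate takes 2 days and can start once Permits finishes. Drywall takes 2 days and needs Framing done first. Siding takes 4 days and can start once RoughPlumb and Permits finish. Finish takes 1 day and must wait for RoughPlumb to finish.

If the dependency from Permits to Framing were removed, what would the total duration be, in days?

15

Original critical path: Permits→Framing→RoughElec = 2+9+6 = 17 ⇒ 17 days.
Without Permits→Framing, Framing's earliest start moves from 2 to 0.
The longest chain is now Framing→RoughElec = 9+6 = 15, so the house build takes 15 days.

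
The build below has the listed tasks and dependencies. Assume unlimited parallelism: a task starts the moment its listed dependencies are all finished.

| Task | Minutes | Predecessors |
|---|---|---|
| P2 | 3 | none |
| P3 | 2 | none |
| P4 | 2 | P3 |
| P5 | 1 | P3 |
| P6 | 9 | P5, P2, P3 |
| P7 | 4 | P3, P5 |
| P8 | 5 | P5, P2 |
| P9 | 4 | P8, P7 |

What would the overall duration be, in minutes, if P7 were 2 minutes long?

Actual critical path: P2→P6 = 3+9 = 12 ⇒ 12 minutes.
P7 has 1 minute of float (longest path through it is 11).
The critical path is still P2→P6; finish is now 12 minutes.

12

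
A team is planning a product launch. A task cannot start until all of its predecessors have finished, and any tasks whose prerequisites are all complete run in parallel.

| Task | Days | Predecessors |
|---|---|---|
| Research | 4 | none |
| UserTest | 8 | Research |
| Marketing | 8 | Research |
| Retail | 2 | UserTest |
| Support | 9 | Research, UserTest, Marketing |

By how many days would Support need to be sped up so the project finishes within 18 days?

3

Current finish: 21 days; target: 18.
Support is on every critical path, so each day cut from Support cuts the finish by one (this holds down to a finish of 14).
Need 21 − 18 = 3 days off Support → Support becomes 6 days, finish becomes 18.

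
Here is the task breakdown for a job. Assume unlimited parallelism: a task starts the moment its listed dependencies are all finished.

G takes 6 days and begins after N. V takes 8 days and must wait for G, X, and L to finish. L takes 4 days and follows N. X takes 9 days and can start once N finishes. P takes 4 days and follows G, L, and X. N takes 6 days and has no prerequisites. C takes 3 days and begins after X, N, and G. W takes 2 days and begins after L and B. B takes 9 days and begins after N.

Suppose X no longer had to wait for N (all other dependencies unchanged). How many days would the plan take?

20

Original critical path: N→X→V = 6+9+8 = 23 ⇒ 23 days.
Without N→X, X's earliest start moves from 6 to 0.
New critical path: N→G→V = 6+6+8 = 20 ⇒ 20 days.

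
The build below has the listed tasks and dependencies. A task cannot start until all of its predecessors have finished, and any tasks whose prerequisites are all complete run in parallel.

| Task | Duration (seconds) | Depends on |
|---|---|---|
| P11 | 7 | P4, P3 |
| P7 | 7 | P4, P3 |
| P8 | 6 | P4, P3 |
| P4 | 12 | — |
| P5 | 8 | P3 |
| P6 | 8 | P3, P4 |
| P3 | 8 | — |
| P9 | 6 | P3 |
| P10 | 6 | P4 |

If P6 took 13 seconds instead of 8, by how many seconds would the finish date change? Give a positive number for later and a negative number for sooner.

5

Baseline: P4→P6 = 12+8 = 20 → 20 seconds.
Since P6 is critical, the +5 change carries straight to that chain (now 25 seconds).
No other chain overtakes it, so the finish is 25 seconds.
Change in finish: 25 − 20 = +5 seconds.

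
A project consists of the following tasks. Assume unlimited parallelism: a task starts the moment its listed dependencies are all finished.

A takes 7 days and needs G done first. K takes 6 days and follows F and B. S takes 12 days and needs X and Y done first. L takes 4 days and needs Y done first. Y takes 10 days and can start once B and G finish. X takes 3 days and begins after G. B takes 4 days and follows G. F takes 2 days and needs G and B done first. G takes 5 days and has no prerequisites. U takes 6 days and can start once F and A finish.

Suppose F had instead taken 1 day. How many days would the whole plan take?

31

Critical path before the change: G→B→Y→S = 5+4+10+12 = 31 giving 31 days.
The longest path through F is only 17 days, so F has float 14.
That remains the longest chain; total 31 days.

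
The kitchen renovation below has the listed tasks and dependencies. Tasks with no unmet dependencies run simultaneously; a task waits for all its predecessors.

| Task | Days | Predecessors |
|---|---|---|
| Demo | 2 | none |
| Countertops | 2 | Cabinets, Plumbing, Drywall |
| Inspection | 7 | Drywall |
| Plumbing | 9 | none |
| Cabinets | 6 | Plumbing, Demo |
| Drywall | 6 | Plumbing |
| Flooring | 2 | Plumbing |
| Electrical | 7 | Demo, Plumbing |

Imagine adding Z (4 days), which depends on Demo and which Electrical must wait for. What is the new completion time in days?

Originally the job takes 22 days.
With Z inserted, Electrical now waits for max(Demo, Plumbing, Z).
New critical path: Plumbing→Drywall→Inspection = 9+6+7 = 22 ⇒ 22 days.

22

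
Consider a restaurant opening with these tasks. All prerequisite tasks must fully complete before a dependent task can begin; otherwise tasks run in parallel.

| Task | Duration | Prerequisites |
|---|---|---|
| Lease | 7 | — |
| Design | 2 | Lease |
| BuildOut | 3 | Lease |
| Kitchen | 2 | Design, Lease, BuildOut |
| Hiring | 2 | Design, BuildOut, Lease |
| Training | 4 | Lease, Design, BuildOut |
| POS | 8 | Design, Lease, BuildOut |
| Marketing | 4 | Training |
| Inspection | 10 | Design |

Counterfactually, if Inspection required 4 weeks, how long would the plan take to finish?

18

The binding path is Lease→Design→Inspection = 7+2+10 = 19; finish at 19 weeks.
Inspection is on the critical path; changing it to 4 makes that path 13 weeks.
The binding chain switches to Lease→BuildOut→Training→Marketing = 7+3+4+4 = 18; finish 18 weeks.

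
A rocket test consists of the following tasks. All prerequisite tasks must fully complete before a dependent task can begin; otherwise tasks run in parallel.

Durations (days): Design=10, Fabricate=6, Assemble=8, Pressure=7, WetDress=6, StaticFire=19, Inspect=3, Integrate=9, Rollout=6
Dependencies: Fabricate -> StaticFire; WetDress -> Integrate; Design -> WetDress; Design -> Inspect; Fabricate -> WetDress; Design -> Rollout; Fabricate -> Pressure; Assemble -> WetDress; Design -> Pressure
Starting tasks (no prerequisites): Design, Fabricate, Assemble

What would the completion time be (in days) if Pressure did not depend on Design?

25

Before: longest chain Design→WetDress→Integrate = 10+6+9 = 25, finish 25.
Without Design→Pressure, Pressure's earliest start moves from 10 to 6.
New critical path: Design→WetDress→Integrate = 10+6+9 = 25 ⇒ 25 days.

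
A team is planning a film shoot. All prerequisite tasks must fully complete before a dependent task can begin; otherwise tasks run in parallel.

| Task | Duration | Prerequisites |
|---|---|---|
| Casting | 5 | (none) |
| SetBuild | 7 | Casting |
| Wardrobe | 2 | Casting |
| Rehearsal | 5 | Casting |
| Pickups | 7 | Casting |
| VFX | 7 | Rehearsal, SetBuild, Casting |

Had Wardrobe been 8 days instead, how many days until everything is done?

As given, the longest chain is Casting→SetBuild→VFX = 5+7+7 = 19, so the finish is 19 days.
The longest path through Wardrobe is only 7 days, so Wardrobe has float 12.
The critical path is still Casting→SetBuild→VFX; finish is now 19 days.

19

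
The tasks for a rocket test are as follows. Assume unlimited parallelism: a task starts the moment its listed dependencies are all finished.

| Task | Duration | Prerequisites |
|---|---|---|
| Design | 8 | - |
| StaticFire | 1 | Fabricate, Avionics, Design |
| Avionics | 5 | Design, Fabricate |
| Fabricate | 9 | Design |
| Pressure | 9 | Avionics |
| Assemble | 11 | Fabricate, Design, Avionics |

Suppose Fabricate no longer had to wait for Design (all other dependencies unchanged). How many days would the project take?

Before: longest chain Design→Fabricate→Avionics→Assemble = 8+9+5+11 = 33, finish 33.
Without Design→Fabricate, Fabricate's earliest start moves from 8 to 0.
New critical path: Fabricate→Avionics→Assemble = 9+5+11 = 25 ⇒ 25 days.

25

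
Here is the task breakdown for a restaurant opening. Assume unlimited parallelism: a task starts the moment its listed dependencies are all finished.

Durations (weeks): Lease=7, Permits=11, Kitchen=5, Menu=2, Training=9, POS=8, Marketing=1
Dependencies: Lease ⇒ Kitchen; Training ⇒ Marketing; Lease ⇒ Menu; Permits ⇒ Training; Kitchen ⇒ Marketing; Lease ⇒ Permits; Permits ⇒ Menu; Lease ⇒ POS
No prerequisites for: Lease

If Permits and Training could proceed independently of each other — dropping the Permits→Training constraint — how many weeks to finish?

20

With the dependency in place, Lease→Permits→Training→Marketing = 7+11+9+1 = 28 sets the finish at 28 weeks.
Without Permits→Training, Training's earliest start moves from 18 to 0.
New critical path: Lease→Permits→Menu = 7+11+2 = 20 ⇒ 20 weeks.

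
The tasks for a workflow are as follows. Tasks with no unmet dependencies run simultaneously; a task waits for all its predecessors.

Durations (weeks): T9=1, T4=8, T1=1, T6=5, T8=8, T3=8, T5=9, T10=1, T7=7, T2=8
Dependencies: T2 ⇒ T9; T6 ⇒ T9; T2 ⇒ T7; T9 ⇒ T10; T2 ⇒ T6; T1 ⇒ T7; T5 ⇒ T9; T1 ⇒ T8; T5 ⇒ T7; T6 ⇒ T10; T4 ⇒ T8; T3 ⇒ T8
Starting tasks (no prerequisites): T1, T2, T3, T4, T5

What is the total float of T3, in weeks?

0

T3→T8 = 8+8 = 16 sets the makespan at 16 weeks.
T3 finishes as early as 8 and must finish by 8.
Float = 16 − 16 = 0.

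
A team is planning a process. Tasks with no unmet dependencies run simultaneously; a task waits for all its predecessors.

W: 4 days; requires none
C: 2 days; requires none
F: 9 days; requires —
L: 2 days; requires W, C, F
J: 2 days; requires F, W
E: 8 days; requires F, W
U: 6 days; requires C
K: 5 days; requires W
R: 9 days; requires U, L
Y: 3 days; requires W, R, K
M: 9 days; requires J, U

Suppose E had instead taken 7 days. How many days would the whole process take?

23

The binding path is F→L→R→Y = 9+2+9+3 = 23; finish at 23 days.
E is off the critical path — its longest chain is 17 days, giving 6 of slack.
No other chain overtakes it, so the finish is 23 days.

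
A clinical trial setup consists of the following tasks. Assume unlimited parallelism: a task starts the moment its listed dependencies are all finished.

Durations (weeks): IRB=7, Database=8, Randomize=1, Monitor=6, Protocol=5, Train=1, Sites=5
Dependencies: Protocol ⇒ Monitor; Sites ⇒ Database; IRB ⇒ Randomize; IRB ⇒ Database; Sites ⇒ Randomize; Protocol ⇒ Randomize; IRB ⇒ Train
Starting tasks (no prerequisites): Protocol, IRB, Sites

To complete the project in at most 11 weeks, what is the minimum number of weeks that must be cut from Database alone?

Current finish: 15 weeks; target: 11.
Database is on every critical path, so each week cut from Database cuts the finish by one (this holds down to a finish of 11).
Need 15 − 11 = 4 weeks off Database → Database becomes 4 weeks, finish becomes 11.

4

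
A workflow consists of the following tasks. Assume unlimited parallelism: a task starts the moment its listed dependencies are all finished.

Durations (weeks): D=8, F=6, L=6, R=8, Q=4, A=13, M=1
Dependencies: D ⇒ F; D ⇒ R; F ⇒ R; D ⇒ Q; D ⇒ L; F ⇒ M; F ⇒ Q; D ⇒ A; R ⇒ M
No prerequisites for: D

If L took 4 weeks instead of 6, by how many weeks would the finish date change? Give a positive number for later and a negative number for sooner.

0

Critical path before the change: D→F→R→M = 8+6+8+1 = 23 giving 23 weeks.
L has 9 weeks of float (longest path through it is 14).
The critical path is still D→F→R→M; finish is now 23 weeks.
Change in finish: 23 − 23 = +0 weeks.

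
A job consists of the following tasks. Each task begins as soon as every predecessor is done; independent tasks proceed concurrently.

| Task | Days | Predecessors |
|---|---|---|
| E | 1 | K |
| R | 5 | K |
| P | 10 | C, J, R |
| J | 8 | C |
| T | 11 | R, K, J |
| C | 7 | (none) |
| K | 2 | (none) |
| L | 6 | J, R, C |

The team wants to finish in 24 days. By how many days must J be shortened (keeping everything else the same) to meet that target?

2

Current finish: 26 days; target: 24.
J is on every critical path, so each day cut from J cuts the finish by one (this holds down to a finish of 19).
Need 26 − 24 = 2 days off J → J becomes 6 days, finish becomes 24.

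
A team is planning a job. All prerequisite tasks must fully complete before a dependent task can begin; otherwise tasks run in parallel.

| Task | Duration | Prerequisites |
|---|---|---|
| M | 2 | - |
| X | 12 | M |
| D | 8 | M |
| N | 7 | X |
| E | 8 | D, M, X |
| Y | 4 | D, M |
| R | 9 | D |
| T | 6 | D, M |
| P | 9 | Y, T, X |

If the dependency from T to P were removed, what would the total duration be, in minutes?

23

Before: longest chain M→D→T→P = 2+8+6+9 = 25, finish 25.
Without T→P, P's earliest start moves from 16 to 14.
New critical path: M→X→P = 2+12+9 = 23 ⇒ 23 minutes.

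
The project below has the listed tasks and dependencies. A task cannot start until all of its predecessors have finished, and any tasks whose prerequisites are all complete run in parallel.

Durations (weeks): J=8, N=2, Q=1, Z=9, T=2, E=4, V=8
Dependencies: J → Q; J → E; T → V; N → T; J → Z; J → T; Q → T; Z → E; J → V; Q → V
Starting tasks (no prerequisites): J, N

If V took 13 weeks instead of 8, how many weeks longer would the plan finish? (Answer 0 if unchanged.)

3

Baseline: J→Z→E = 8+9+4 = 21 → 21 weeks.
V has 2 weeks of float (longest path through it is 19).
New critical path: J→Q→T→V = 8+1+2+13 = 24 ⇒ 24 weeks.
Change in finish: 24 − 21 = +3 weeks.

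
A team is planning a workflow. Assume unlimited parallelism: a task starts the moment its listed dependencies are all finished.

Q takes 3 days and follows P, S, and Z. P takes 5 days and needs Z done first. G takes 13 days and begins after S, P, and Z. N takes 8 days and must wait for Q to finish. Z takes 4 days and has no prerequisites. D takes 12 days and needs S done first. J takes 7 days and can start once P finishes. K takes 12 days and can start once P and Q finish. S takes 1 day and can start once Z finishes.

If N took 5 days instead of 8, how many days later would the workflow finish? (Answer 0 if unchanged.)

0

Actual critical path: Z→P→Q→K = 4+5+3+12 = 24 ⇒ 24 days.
The longest path through N is only 20 days, so N has float 4.
That remains the longest chain; total 24 days.
Change in finish: 24 − 24 = +0 days.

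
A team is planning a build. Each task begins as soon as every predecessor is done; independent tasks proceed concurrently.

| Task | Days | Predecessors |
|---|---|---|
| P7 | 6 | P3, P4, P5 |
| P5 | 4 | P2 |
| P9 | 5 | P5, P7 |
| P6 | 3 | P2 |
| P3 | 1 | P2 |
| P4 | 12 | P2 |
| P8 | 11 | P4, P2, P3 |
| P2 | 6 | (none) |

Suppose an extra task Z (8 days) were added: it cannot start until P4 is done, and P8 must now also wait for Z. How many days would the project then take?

37

Originally the project takes 29 days.
With Z inserted, P8 now waits for max(P4, P2, P3, Z).
New critical path: P2→P4→Z→P8 = 6+12+8+11 = 37 ⇒ 37 days.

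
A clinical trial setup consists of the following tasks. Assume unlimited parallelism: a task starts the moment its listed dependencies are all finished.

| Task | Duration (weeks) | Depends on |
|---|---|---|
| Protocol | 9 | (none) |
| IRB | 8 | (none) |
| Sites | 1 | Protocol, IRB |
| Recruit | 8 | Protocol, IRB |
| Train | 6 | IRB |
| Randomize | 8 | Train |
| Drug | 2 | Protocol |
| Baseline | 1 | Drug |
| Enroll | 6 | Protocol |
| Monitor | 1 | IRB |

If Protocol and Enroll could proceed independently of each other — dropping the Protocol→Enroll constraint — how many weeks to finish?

22

With the dependency in place, IRB→Train→Randomize = 8+6+8 = 22 sets the finish at 22 weeks.
Without Protocol→Enroll, Enroll's earliest start moves from 9 to 0.
The longest chain is now IRB→Train→Randomize = 8+6+8 = 22, so the project takes 22 weeks.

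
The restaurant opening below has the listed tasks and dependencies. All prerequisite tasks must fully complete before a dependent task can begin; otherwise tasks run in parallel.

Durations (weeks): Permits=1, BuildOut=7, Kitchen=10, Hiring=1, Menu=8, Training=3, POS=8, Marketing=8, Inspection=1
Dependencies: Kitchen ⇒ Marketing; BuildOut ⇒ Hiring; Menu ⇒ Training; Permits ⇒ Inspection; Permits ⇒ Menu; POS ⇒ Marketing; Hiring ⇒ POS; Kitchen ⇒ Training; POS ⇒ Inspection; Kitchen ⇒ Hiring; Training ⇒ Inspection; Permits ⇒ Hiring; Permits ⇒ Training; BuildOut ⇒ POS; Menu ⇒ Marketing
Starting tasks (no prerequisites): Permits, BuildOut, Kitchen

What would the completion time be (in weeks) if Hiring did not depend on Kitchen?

Original critical path: Kitchen→Hiring→POS→Marketing = 10+1+8+8 = 27 ⇒ 27 weeks.
Without Kitchen→Hiring, Hiring's earliest start moves from 10 to 7.
The longest chain is now BuildOut→Hiring→POS→Marketing = 7+1+8+8 = 24, so the project takes 24 weeks.

24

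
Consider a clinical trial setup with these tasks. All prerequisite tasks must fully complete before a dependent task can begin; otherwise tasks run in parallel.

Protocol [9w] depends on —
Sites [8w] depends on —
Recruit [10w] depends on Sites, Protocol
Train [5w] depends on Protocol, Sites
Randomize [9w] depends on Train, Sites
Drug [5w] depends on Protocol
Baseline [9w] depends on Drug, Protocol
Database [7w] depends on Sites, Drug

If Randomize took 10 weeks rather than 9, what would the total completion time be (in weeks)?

Critical path before the change: Protocol→Train→Randomize = 9+5+9 = 23 giving 23 weeks.
Randomize is on the critical path; changing it to 10 makes that path 24 weeks.
The critical path is still Protocol→Train→Randomize; finish is now 24 weeks.

24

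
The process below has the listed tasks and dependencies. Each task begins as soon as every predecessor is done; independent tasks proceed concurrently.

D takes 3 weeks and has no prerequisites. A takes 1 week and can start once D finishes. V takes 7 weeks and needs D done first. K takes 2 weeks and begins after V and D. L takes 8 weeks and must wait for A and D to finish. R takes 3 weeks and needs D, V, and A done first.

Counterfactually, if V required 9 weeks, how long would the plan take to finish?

15

As given, the longest chain is D→V→R = 3+7+3 = 13, so the finish is 13 weeks.
Since V is critical, the +2 change carries straight to that chain (now 15 weeks).
That remains the longest chain; total 15 weeks.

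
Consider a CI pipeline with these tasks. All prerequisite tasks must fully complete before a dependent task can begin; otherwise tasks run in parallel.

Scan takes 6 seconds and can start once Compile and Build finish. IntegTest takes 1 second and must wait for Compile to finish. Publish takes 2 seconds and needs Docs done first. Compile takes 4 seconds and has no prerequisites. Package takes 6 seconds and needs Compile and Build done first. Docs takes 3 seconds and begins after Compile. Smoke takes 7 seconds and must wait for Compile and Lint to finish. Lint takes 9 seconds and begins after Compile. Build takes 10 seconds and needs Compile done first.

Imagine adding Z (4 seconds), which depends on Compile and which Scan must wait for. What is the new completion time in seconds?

20

Originally the schedule takes 20 seconds.
With Z inserted, Scan now waits for max(Compile, Build, Z).
New critical path: Compile→Lint→Smoke = 4+9+7 = 20 ⇒ 20 seconds.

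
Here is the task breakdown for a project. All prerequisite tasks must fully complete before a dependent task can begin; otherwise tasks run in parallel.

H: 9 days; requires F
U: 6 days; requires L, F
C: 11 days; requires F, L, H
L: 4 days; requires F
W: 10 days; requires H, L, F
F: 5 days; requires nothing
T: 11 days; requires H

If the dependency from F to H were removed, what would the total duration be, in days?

Before: longest chain F→H→C = 5+9+11 = 25, finish 25.
Without F→H, H's earliest start moves from 5 to 0.
After: F→L→C = 5+4+11 = 20 → 20 days.

20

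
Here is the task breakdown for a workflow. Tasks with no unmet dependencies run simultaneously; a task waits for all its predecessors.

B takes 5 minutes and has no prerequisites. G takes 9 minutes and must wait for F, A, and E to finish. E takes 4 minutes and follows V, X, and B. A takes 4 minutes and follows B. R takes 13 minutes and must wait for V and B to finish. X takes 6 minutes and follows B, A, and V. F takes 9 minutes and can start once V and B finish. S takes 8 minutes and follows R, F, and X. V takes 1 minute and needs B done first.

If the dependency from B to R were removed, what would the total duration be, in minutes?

28

Before: longest chain B→A→X→E→G = 5+4+6+4+9 = 28, finish 28.
Dropping B→R doesn't change R's earliest start (6); another predecessor still binds.
The longest chain is now B→A→X→E→G = 5+4+6+4+9 = 28, so the plan takes 28 minutes.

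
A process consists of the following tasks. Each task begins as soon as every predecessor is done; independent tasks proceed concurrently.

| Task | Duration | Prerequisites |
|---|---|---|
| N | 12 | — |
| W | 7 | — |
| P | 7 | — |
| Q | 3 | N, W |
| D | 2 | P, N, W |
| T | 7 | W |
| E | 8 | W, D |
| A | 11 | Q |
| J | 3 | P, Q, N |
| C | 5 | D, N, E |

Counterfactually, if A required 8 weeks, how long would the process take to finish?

27

Baseline: N→D→E→C = 12+2+8+5 = 27 → 27 weeks.
A is off the critical path — its longest chain is 26 weeks, giving 1 of slack.
That remains the longest chain; total 27 weeks.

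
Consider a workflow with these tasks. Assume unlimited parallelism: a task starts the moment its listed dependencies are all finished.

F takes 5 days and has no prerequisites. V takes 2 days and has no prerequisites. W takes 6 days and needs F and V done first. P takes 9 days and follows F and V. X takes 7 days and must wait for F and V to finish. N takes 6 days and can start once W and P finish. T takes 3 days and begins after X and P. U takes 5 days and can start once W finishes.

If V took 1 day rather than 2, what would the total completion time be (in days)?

Baseline: F→P→N = 5+9+6 = 20 → 20 days.
V is off the critical path — its longest chain is 17 days, giving 3 of slack.
No other chain overtakes it, so the finish is 20 days.

20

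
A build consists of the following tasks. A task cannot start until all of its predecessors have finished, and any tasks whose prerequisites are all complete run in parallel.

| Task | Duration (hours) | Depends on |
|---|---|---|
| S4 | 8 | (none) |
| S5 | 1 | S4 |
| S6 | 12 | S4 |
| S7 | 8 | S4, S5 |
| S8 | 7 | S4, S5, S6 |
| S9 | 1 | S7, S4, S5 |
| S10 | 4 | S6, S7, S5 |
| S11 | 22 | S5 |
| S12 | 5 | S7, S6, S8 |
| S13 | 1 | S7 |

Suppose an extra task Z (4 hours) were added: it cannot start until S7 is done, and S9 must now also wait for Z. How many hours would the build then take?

Originally the build takes 32 hours.
With Z inserted, S9 now waits for max(S7, S4, S5, Z).
New critical path: S4→S6→S8→S12 = 8+12+7+5 = 32 ⇒ 32 hours.

32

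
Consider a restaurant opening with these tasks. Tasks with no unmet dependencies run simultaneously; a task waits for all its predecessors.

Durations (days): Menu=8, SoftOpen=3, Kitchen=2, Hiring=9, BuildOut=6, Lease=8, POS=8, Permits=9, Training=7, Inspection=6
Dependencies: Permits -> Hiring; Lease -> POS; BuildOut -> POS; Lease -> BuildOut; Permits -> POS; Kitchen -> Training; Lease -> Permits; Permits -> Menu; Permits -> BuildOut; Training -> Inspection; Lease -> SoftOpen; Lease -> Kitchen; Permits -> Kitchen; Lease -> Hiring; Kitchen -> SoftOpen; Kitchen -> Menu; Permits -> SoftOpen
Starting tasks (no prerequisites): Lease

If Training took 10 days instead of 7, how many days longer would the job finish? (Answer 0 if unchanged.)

Actual critical path: Lease→Permits→Kitchen→Training→Inspection = 8+9+2+7+6 = 32 ⇒ 32 days.
Training is on the critical path; changing it to 10 makes that path 35 days.
That remains the longest chain; total 35 days.
Change in finish: 35 − 32 = +3 days.

3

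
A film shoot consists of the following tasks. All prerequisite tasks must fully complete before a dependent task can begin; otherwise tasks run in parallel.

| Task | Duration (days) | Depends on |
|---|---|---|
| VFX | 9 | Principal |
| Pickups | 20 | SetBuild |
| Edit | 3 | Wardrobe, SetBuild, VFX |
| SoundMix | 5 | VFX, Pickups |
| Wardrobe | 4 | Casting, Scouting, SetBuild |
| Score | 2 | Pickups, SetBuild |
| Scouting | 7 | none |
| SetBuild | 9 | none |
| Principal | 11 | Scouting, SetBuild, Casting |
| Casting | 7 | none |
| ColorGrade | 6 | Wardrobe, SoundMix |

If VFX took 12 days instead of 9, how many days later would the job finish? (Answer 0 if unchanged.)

The binding path is SetBuild→Principal→VFX→SoundMix→ColorGrade = 9+11+9+5+6 = 40; finish at 40 days.
Since VFX is critical, the +3 change carries straight to that chain (now 43 days).
That remains the longest chain; total 43 days.
Change in finish: 43 − 40 = +3 days.

3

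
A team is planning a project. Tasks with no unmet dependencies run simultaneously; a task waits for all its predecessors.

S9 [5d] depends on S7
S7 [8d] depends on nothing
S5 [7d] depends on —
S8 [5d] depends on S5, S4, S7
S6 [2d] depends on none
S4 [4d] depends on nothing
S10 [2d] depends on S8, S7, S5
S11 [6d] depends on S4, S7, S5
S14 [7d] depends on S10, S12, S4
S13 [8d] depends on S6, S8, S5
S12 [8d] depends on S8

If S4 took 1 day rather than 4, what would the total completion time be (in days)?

The binding path is S7→S8→S12→S14 = 8+5+8+7 = 28; finish at 28 days.
The longest path through S4 is only 24 days, so S4 has float 4.
That remains the longest chain; total 28 days.

28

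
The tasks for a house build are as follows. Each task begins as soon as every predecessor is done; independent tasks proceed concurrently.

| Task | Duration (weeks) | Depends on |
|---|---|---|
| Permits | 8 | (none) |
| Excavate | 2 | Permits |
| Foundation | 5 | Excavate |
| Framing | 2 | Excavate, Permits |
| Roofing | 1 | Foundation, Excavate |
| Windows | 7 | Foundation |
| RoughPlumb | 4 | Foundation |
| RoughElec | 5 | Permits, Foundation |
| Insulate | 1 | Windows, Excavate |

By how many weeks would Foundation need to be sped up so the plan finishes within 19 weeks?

Current finish: 23 weeks; target: 19.
Foundation is on every critical path, so each week cut from Foundation cuts the finish by one (this holds down to a finish of 19).
Need 23 − 19 = 4 weeks off Foundation → Foundation becomes 1 week, finish becomes 19.

4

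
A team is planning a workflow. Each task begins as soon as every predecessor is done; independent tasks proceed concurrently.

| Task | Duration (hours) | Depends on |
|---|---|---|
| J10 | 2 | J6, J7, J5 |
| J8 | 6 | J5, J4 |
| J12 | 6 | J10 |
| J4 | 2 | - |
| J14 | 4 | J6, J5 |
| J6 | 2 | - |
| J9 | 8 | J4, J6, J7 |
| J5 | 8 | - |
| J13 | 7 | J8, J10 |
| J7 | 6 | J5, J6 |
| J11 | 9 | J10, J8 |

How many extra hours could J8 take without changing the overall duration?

Critical path: J5→J7→J10→J11 = 8+6+2+9 = 25, so the finish is 25 hours.
Longest path through J8: 23 hours (earliest finish 14, latest finish 16).
So J8 can slip 16 − 14 = 2 hours.

2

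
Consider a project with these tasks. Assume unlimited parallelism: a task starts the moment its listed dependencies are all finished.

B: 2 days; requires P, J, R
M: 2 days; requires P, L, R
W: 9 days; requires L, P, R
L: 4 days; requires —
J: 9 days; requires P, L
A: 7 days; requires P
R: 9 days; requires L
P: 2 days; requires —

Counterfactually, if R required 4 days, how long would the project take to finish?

17

Critical path before the change: L→R→W = 4+9+9 = 22 giving 22 days.
Since R is critical, the -5 change carries straight to that chain (now 17 days).
No other chain overtakes it, so the finish is 17 days.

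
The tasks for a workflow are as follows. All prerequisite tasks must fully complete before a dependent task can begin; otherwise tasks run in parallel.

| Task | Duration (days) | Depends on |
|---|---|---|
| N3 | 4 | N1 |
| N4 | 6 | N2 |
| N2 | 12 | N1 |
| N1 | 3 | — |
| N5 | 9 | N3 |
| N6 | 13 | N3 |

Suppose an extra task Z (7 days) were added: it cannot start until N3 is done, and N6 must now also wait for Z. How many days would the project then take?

27

Originally the project takes 21 days.
With Z inserted, N6 now waits for max(N3, Z).
New critical path: N1→N3→Z→N6 = 3+4+7+13 = 27 ⇒ 27 days.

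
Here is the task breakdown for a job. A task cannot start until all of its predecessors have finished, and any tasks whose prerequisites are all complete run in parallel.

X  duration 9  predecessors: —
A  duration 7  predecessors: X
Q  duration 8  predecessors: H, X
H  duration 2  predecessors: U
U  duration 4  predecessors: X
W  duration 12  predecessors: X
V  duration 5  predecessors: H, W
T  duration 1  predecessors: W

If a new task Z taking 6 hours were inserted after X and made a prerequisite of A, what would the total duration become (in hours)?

26

Originally the job takes 26 hours.
With Z inserted, A now waits for max(X, Z).
New critical path: X→W→V = 9+12+5 = 26 ⇒ 26 hours.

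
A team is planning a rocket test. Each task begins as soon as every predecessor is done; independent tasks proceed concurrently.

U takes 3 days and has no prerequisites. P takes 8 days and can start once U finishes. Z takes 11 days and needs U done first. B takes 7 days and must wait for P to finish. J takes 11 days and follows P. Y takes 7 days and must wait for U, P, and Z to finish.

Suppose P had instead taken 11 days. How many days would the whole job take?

The binding path is U→P→J = 3+8+11 = 22; finish at 22 days.
P lies on that path, so at 11 days the path becomes 25 days.
No other chain overtakes it, so the finish is 25 days.

25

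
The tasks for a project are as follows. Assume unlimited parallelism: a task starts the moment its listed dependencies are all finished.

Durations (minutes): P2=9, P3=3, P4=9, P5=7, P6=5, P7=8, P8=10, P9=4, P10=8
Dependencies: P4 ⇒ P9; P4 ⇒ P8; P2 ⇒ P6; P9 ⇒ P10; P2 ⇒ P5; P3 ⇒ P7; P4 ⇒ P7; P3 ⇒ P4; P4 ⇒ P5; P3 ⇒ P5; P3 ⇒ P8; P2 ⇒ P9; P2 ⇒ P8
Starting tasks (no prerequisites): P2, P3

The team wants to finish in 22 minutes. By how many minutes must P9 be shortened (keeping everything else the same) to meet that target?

Current finish: 24 minutes; target: 22.
P9 is on every critical path, so each minute cut from P9 cuts the finish by one (this holds down to a finish of 22).
Need 24 − 22 = 2 minutes off P9 → P9 becomes 2 minutes, finish becomes 22.

2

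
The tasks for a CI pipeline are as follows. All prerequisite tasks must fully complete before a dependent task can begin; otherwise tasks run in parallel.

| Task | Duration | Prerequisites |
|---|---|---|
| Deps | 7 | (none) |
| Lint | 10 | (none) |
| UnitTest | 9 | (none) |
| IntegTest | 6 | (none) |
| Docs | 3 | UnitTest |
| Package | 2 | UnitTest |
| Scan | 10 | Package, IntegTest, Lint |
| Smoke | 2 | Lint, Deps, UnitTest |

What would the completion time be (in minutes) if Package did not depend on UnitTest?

20

Before: longest chain UnitTest→Package→Scan = 9+2+10 = 21, finish 21.
Without UnitTest→Package, Package's earliest start moves from 9 to 0.
The longest chain is now Lint→Scan = 10+10 = 20, so the job takes 20 minutes.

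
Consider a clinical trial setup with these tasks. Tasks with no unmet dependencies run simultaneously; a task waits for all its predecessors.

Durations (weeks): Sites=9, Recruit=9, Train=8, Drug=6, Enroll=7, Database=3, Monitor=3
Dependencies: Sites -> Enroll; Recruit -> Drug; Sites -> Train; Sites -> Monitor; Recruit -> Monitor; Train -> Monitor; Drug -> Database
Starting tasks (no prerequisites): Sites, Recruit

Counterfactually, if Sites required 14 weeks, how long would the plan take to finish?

As given, the longest chain is Sites→Train→Monitor = 9+8+3 = 20, so the finish is 20 weeks.
Sites is on the critical path; changing it to 14 makes that path 25 weeks.
No other chain overtakes it, so the finish is 25 weeks.

25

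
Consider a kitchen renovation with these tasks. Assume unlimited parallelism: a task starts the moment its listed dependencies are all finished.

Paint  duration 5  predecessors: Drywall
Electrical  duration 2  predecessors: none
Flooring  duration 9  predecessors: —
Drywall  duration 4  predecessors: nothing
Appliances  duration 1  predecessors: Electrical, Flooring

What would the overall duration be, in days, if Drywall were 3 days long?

10

Baseline: Flooring→Appliances = 9+1 = 10 → 10 days.
Drywall has 1 day of float (longest path through it is 9).
The critical path is still Flooring→Appliances; finish is now 10 days.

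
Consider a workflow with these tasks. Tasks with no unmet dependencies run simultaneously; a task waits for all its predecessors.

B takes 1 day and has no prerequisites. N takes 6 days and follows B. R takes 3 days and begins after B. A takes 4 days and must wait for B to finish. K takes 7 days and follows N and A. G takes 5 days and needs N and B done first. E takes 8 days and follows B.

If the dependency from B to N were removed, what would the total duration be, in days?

13

With the dependency in place, B→N→K = 1+6+7 = 14 sets the finish at 14 days.
Without B→N, N's earliest start moves from 1 to 0.
The longest chain is now N→K = 6+7 = 13, so the workflow takes 13 days.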